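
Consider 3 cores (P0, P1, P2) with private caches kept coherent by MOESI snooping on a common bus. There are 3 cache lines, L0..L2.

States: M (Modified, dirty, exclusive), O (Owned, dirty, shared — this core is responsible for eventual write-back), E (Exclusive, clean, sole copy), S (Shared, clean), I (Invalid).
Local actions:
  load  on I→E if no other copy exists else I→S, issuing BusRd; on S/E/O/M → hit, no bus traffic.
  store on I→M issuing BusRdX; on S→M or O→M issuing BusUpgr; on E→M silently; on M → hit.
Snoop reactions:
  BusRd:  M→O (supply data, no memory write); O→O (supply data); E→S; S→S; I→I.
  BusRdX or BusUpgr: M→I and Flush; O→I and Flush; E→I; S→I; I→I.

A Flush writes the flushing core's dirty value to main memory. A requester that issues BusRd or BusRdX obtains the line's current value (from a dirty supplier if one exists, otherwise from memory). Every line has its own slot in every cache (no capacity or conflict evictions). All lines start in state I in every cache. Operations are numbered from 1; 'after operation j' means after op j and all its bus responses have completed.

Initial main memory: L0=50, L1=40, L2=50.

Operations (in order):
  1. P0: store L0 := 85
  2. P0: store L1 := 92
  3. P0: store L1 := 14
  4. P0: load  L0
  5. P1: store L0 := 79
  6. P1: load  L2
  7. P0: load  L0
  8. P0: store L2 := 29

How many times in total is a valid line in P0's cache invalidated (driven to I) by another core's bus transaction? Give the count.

invalidations = 1

[1] P0: store L0 := 85 | P0:M(85), P1:I, P2:I | bus: BusRdX
[2] P0: store L1 := 92 | P0:M(92), P1:I, P2:I | bus: BusRdX
[3] P0: store L1 := 14 | P0:M(14), P1:I, P2:I | bus: none
[4] P0: load  L0 | P0:M(85), P1:I, P2:I | bus: none
[5] P1: store L0 := 79 | P0:I, P1:M(79), P2:I | bus: BusRdX,Flush
[6] P1: load  L2 | P0:I, P1:E(50), P2:I | bus: BusRd
[7] P0: load  L0 | P0:S(79), P1:O(79), P2:I | bus: BusRd
[8] P0: store L2 := 29 | P0:M(29), P1:I, P2:I | bus: BusRdX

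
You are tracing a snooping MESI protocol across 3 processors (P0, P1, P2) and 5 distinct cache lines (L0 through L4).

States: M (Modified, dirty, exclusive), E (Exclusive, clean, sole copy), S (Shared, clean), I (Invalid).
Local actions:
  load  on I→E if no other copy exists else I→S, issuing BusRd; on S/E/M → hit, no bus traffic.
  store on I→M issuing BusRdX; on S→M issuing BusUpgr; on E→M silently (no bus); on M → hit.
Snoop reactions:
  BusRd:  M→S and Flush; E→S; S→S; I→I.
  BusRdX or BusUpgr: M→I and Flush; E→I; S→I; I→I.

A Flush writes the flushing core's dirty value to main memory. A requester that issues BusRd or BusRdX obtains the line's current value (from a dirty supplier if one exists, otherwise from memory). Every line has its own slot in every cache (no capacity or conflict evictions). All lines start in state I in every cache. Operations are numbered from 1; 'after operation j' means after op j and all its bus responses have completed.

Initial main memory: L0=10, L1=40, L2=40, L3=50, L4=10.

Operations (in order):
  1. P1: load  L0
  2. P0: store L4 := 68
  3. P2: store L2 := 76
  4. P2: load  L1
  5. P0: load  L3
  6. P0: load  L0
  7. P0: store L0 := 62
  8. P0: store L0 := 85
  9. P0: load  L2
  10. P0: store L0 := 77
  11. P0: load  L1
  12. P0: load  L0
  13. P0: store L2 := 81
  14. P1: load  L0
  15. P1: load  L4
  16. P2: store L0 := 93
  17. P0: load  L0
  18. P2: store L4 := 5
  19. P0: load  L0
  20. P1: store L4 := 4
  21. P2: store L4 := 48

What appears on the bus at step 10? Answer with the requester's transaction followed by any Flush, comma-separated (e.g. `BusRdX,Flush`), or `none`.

  op1 P1: load  L0 → I/E/I on L0; bus BusRd; mem=10
  op2 P0: store L4 := 68 → M/I/I on L4; bus BusRdX; mem=10
  op3 P2: store L2 := 76 → I/I/M on L2; bus BusRdX; mem=40
  op4 P2: load  L1 → I/I/E on L1; bus BusRd; mem=40
  op5 P0: load  L3 → E/I/I on L3; bus BusRd; mem=50
  op6 P0: load  L0 → S/S/I on L0; bus BusRd; mem=10
  op7 P0: store L0 := 62 → M/I/I on L0; bus BusUpgr; mem=10
  op8 P0: store L0 := 85 → M/I/I on L0; bus (none); mem=10
  op9 P0: load  L2 → S/I/S on L2; bus BusRd Flush; mem=76
  op10 P0: store L0 := 77 → M/I/I on L0; bus (none); mem=10
  op11 P0: load  L1 → S/I/S on L1; bus BusRd; mem=40
  op12 P0: load  L0 → M/I/I on L0; bus (none); mem=10
  op13 P0: store L2 := 81 → M/I/I on L2; bus BusUpgr; mem=76
  op14 P1: load  L0 → S/S/I on L0; bus BusRd Flush; mem=77
  op15 P1: load  L4 → S/S/I on L4; bus BusRd Flush; mem=68
  op16 P2: store L0 := 93 → I/I/M on L0; bus BusRdX; mem=77
  op17 P0: load  L0 → S/I/S on L0; bus BusRd Flush; mem=93
  op18 P2: store L4 := 5 → I/I/M on L4; bus BusRdX; mem=68
  op19 P0: load  L0 → S/I/S on L0; bus (none); mem=93
  op20 P1: store L4 := 4 → I/M/I on L4; bus BusRdX Flush; mem=5
  op21 P2: store L4 := 48 → I/I/M on L4; bus BusRdX Flush; mem=4

bus = none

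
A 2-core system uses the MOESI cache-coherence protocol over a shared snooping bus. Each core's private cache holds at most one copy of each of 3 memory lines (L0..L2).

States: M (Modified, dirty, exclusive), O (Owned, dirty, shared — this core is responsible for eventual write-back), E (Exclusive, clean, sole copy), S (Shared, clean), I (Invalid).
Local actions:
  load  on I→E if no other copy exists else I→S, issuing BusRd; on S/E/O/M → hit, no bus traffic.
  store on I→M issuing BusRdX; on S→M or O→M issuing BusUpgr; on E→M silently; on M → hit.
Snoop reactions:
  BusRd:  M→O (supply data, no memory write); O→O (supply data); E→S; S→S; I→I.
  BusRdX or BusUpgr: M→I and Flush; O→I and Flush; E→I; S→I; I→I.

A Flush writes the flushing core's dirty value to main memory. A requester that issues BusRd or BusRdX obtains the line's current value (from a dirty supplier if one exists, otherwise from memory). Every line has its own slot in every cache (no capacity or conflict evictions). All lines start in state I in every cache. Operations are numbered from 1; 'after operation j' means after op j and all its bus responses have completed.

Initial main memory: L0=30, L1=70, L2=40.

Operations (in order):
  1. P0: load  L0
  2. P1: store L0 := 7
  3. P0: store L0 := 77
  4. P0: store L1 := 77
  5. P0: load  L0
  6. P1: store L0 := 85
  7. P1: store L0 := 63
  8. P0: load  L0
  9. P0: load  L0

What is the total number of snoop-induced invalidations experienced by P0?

step 1: P0: load  L0  ⟶  EI  (L0)  txn=BusRd  M[L0]=30
step 2: P1: store L0 := 7  ⟶  IM  (L0)  txn=BusRdX  M[L0]=30
step 3: P0: store L0 := 77  ⟶  MI  (L0)  txn=BusRdX+Flush  M[L0]=7
step 4: P0: store L1 := 77  ⟶  MI  (L1)  txn=BusRdX  M[L1]=70
step 5: P0: load  L0  ⟶  MI  (L0)  txn=∅  M[L0]=7
step 6: P1: store L0 := 85  ⟶  IM  (L0)  txn=BusRdX+Flush  M[L0]=77
step 7: P1: store L0 := 63  ⟶  IM  (L0)  txn=∅  M[L0]=77
step 8: P0: load  L0  ⟶  SO  (L0)  txn=BusRd  M[L0]=77
step 9: P0: load  L0  ⟶  SO  (L0)  txn=∅  M[L0]=77

invalidations = 2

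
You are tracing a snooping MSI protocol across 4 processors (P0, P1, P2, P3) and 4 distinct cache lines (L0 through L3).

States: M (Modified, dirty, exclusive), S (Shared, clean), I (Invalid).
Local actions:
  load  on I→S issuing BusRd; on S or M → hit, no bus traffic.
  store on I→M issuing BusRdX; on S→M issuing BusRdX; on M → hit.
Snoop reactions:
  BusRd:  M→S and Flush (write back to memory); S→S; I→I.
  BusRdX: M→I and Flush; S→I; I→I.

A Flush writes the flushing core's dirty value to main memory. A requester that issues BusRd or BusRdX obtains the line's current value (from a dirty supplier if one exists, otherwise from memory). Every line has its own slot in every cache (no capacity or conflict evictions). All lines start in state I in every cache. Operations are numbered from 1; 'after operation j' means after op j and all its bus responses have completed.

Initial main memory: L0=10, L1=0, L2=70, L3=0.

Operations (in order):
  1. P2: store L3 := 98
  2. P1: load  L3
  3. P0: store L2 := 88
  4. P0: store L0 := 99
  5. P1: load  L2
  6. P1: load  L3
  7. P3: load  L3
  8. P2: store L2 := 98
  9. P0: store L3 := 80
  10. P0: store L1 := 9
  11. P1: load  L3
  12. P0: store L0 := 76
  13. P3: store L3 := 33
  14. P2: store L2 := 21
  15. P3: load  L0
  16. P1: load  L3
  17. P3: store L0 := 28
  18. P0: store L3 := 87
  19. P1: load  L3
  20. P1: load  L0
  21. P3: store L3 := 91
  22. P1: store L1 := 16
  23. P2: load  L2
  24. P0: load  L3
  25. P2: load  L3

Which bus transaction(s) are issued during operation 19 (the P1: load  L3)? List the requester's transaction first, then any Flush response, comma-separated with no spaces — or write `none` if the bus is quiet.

bus = BusRd,Flush

[1] P2: store L3 := 98 | P0:I, P1:I, P2:M(98), P3:I | bus: BusRdX
[2] P1: load  L3 | P0:I, P1:S(98), P2:S(98), P3:I | bus: BusRd,Flush
[3] P0: store L2 := 88 | P0:M(88), P1:I, P2:I, P3:I | bus: BusRdX
[4] P0: store L0 := 99 | P0:M(99), P1:I, P2:I, P3:I | bus: BusRdX
[5] P1: load  L2 | P0:S(88), P1:S(88), P2:I, P3:I | bus: BusRd,Flush
[6] P1: load  L3 | P0:I, P1:S(98), P2:S(98), P3:I | bus: none
[7] P3: load  L3 | P0:I, P1:S(98), P2:S(98), P3:S(98) | bus: BusRd
[8] P2: store L2 := 98 | P0:I, P1:I, P2:M(98), P3:I | bus: BusRdX
[9] P0: store L3 := 80 | P0:M(80), P1:I, P2:I, P3:I | bus: BusRdX
[10] P0: store L1 := 9 | P0:M(9), P1:I, P2:I, P3:I | bus: BusRdX
[11] P1: load  L3 | P0:S(80), P1:S(80), P2:I, P3:I | bus: BusRd,Flush
[12] P0: store L0 := 76 | P0:M(76), P1:I, P2:I, P3:I | bus: none
[13] P3: store L3 := 33 | P0:I, P1:I, P2:I, P3:M(33) | bus: BusRdX
[14] P2: store L2 := 21 | P0:I, P1:I, P2:M(21), P3:I | bus: none
[15] P3: load  L0 | P0:S(76), P1:I, P2:I, P3:S(76) | bus: BusRd,Flush
[16] P1: load  L3 | P0:I, P1:S(33), P2:I, P3:S(33) | bus: BusRd,Flush
[17] P3: store L0 := 28 | P0:I, P1:I, P2:I, P3:M(28) | bus: BusRdX
[18] P0: store L3 := 87 | P0:M(87), P1:I, P2:I, P3:I | bus: BusRdX
[19] P1: load  L3 | P0:S(87), P1:S(87), P2:I, P3:I | bus: BusRd,Flush
[20] P1: load  L0 | P0:I, P1:S(28), P2:I, P3:S(28) | bus: BusRd,Flush
[21] P3: store L3 := 91 | P0:I, P1:I, P2:I, P3:M(91) | bus: BusRdX
[22] P1: store L1 := 16 | P0:I, P1:M(16), P2:I, P3:I | bus: BusRdX,Flush
[23] P2: load  L2 | P0:I, P1:I, P2:M(21), P3:I | bus: none
[24] P0: load  L3 | P0:S(91), P1:I, P2:I, P3:S(91) | bus: BusRd,Flush
[25] P2: load  L3 | P0:S(91), P1:I, P2:S(91), P3:S(91) | bus: BusRd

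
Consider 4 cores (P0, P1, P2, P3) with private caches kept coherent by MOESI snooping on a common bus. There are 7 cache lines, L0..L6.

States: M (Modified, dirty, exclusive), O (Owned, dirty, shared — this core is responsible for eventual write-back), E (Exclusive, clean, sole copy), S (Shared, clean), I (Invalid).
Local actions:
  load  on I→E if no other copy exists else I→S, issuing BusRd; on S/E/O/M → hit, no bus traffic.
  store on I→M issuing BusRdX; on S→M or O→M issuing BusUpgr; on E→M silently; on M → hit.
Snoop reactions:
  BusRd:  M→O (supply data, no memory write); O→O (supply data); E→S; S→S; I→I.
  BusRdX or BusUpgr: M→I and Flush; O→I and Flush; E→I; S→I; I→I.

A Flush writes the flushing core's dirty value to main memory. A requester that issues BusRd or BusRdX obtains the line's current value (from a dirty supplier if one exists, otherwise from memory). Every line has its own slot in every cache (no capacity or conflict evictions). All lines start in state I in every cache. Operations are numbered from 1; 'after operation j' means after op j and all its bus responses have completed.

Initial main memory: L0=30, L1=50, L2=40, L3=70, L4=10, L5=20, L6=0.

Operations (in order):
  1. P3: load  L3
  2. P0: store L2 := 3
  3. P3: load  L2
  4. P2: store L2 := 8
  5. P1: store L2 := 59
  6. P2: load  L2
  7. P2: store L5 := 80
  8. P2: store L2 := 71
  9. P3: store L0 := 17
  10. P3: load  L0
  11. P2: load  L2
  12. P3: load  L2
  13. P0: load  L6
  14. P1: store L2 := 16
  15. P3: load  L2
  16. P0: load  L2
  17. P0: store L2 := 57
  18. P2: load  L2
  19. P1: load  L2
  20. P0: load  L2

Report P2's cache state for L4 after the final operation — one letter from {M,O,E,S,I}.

state = I

1. P3: load  L3  bus=[BusRd]  L3: P0=I P1=I P2=I P3=E  mem[L3]=70
2. P0: store L2 := 3  bus=[BusRdX]  L2: P0=M P1=I P2=I P3=I  mem[L2]=40
3. P3: load  L2  bus=[BusRd]  L2: P0=O P1=I P2=I P3=S  mem[L2]=40
4. P2: store L2 := 8  bus=[BusRdX,Flush]  L2: P0=I P1=I P2=M P3=I  mem[L2]=3
5. P1: store L2 := 59  bus=[BusRdX,Flush]  L2: P0=I P1=M P2=I P3=I  mem[L2]=8
6. P2: load  L2  bus=[BusRd]  L2: P0=I P1=O P2=S P3=I  mem[L2]=8
7. P2: store L5 := 80  bus=[BusRdX]  L5: P0=I P1=I P2=M P3=I  mem[L5]=20
8. P2: store L2 := 71  bus=[BusUpgr,Flush]  L2: P0=I P1=I P2=M P3=I  mem[L2]=59
9. P3: store L0 := 17  bus=[BusRdX]  L0: P0=I P1=I P2=I P3=M  mem[L0]=30
10. P3: load  L0  bus=[-]  L0: P0=I P1=I P2=I P3=M  mem[L0]=30
11. P2: load  L2  bus=[-]  L2: P0=I P1=I P2=M P3=I  mem[L2]=59
12. P3: load  L2  bus=[BusRd]  L2: P0=I P1=I P2=O P3=S  mem[L2]=59
13. P0: load  L6  bus=[BusRd]  L6: P0=E P1=I P2=I P3=I  mem[L6]=0
14. P1: store L2 := 16  bus=[BusRdX,Flush]  L2: P0=I P1=M P2=I P3=I  mem[L2]=71
15. P3: load  L2  bus=[BusRd]  L2: P0=I P1=O P2=I P3=S  mem[L2]=71
16. P0: load  L2  bus=[BusRd]  L2: P0=S P1=O P2=I P3=S  mem[L2]=71
17. P0: store L2 := 57  bus=[BusUpgr,Flush]  L2: P0=M P1=I P2=I P3=I  mem[L2]=16
18. P2: load  L2  bus=[BusRd]  L2: P0=O P1=I P2=S P3=I  mem[L2]=16
19. P1: load  L2  bus=[BusRd]  L2: P0=O P1=S P2=S P3=I  mem[L2]=16
20. P0: load  L2  bus=[-]  L2: P0=O P1=S P2=S P3=I  mem[L2]=16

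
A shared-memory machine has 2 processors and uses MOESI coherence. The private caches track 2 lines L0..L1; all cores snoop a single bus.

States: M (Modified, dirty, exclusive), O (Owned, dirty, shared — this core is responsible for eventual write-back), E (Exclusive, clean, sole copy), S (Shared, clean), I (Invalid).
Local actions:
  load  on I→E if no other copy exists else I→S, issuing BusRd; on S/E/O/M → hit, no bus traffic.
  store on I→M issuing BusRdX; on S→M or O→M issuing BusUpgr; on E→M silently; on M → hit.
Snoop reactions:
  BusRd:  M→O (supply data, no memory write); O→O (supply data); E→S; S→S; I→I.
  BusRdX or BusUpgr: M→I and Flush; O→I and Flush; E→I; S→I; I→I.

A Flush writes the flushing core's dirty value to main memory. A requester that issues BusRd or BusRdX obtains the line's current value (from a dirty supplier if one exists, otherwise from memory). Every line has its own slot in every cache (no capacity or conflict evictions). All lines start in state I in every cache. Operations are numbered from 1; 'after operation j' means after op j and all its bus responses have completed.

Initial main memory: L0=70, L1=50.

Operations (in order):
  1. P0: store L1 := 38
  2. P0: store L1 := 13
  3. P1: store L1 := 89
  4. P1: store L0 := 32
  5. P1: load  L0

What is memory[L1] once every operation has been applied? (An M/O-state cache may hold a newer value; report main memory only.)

memory[L1] = 13

[1] P0: store L1 := 38 | P0:M(38), P1:I | bus: BusRdX
[2] P0: store L1 := 13 | P0:M(13), P1:I | bus: none
[3] P1: store L1 := 89 | P0:I, P1:M(89) | bus: BusRdX,Flush
[4] P1: store L0 := 32 | P0:I, P1:M(32) | bus: BusRdX
[5] P1: load  L0 | P0:I, P1:M(32) | bus: none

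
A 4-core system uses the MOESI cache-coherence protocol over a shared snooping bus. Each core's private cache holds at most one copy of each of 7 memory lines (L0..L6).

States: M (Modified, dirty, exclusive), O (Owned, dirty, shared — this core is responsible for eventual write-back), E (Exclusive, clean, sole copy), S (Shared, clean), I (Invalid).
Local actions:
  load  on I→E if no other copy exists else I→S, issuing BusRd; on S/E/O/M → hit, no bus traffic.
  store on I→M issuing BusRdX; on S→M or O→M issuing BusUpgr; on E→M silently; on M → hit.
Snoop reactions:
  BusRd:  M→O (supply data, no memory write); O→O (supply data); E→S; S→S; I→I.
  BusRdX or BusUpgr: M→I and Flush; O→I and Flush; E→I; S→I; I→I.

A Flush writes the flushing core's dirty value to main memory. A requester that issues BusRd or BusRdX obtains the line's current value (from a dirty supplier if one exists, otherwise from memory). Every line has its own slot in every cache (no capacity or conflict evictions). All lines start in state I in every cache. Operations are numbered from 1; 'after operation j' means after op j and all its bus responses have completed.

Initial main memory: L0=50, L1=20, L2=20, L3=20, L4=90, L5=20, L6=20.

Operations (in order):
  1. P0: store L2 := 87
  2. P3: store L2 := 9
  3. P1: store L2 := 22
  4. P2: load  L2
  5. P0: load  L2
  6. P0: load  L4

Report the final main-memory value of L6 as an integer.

memory[L6] = 20

1. P0: store L2 := 87  bus=[BusRdX]  L2: P0=M P1=I P2=I P3=I  mem[L2]=20
2. P3: store L2 := 9  bus=[BusRdX,Flush]  L2: P0=I P1=I P2=I P3=M  mem[L2]=87
3. P1: store L2 := 22  bus=[BusRdX,Flush]  L2: P0=I P1=M P2=I P3=I  mem[L2]=9
4. P2: load  L2  bus=[BusRd]  L2: P0=I P1=O P2=S P3=I  mem[L2]=9
5. P0: load  L2  bus=[BusRd]  L2: P0=S P1=O P2=S P3=I  mem[L2]=9
6. P0: load  L4  bus=[BusRd]  L4: P0=E P1=I P2=I P3=I  mem[L4]=90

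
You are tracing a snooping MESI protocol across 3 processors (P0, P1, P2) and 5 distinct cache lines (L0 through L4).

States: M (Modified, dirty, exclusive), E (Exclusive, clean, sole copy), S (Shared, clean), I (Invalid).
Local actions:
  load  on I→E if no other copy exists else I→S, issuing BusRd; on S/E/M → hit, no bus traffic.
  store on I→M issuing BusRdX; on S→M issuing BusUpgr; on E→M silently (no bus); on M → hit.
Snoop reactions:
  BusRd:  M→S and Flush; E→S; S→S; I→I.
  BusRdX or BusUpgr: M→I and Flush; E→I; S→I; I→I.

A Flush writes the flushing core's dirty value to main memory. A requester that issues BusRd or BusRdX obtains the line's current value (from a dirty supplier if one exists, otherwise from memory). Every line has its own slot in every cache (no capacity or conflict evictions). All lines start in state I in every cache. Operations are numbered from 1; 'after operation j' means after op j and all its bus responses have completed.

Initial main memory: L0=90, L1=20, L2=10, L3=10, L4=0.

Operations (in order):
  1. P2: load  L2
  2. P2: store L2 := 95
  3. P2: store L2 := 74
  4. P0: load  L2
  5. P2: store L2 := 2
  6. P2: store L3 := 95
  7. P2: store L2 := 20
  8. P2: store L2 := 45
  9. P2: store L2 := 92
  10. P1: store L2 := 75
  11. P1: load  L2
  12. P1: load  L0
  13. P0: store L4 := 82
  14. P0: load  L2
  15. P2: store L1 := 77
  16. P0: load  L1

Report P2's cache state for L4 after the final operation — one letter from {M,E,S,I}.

[1] P2: load  L2 | P0:I, P1:I, P2:E(10) | bus: BusRd
[2] P2: store L2 := 95 | P0:I, P1:I, P2:M(95) | bus: none
[3] P2: store L2 := 74 | P0:I, P1:I, P2:M(74) | bus: none
[4] P0: load  L2 | P0:S(74), P1:I, P2:S(74) | bus: BusRd,Flush
[5] P2: store L2 := 2 | P0:I, P1:I, P2:M(2) | bus: BusUpgr
[6] P2: store L3 := 95 | P0:I, P1:I, P2:M(95) | bus: BusRdX
[7] P2: store L2 := 20 | P0:I, P1:I, P2:M(20) | bus: none
[8] P2: store L2 := 45 | P0:I, P1:I, P2:M(45) | bus: none
[9] P2: store L2 := 92 | P0:I, P1:I, P2:M(92) | bus: none
[10] P1: store L2 := 75 | P0:I, P1:M(75), P2:I | bus: BusRdX,Flush
[11] P1: load  L2 | P0:I, P1:M(75), P2:I | bus: none
[12] P1: load  L0 | P0:I, P1:E(90), P2:I | bus: BusRd
[13] P0: store L4 := 82 | P0:M(82), P1:I, P2:I | bus: BusRdX
[14] P0: load  L2 | P0:S(75), P1:S(75), P2:I | bus: BusRd,Flush
[15] P2: store L1 := 77 | P0:I, P1:I, P2:M(77) | bus: BusRdX
[16] P0: load  L1 | P0:S(77), P1:I, P2:S(77) | bus: BusRd,Flush

state = I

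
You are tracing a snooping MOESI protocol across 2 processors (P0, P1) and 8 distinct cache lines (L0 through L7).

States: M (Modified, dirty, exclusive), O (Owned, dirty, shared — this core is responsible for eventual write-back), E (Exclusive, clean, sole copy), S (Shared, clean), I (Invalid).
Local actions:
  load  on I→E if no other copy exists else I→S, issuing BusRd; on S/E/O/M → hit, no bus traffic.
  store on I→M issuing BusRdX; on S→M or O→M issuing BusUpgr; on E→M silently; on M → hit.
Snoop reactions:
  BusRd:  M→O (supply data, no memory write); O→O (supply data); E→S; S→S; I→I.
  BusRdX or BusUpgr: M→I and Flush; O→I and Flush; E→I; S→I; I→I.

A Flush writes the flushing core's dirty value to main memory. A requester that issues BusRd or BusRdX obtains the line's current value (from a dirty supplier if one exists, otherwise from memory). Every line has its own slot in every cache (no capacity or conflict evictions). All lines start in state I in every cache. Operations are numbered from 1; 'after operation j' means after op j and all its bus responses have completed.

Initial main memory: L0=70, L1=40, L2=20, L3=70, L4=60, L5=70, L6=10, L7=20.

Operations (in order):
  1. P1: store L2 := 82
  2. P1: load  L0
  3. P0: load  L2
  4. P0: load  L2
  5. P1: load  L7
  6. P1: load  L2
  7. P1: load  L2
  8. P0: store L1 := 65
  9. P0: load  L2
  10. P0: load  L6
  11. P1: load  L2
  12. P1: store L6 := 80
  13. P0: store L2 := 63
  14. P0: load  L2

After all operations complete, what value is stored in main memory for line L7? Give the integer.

[1] P1: store L2 := 82 | P0:I, P1:M(82) | bus: BusRdX
[2] P1: load  L0 | P0:I, P1:E(70) | bus: BusRd
[3] P0: load  L2 | P0:S(82), P1:O(82) | bus: BusRd
[4] P0: load  L2 | P0:S(82), P1:O(82) | bus: none
[5] P1: load  L7 | P0:I, P1:E(20) | bus: BusRd
[6] P1: load  L2 | P0:S(82), P1:O(82) | bus: none
[7] P1: load  L2 | P0:S(82), P1:O(82) | bus: none
[8] P0: store L1 := 65 | P0:M(65), P1:I | bus: BusRdX
[9] P0: load  L2 | P0:S(82), P1:O(82) | bus: none
[10] P0: load  L6 | P0:E(10), P1:I | bus: BusRd
[11] P1: load  L2 | P0:S(82), P1:O(82) | bus: none
[12] P1: store L6 := 80 | P0:I, P1:M(80) | bus: BusRdX
[13] P0: store L2 := 63 | P0:M(63), P1:I | bus: BusUpgr,Flush
[14] P0: load  L2 | P0:M(63), P1:I | bus: none

memory[L7] = 20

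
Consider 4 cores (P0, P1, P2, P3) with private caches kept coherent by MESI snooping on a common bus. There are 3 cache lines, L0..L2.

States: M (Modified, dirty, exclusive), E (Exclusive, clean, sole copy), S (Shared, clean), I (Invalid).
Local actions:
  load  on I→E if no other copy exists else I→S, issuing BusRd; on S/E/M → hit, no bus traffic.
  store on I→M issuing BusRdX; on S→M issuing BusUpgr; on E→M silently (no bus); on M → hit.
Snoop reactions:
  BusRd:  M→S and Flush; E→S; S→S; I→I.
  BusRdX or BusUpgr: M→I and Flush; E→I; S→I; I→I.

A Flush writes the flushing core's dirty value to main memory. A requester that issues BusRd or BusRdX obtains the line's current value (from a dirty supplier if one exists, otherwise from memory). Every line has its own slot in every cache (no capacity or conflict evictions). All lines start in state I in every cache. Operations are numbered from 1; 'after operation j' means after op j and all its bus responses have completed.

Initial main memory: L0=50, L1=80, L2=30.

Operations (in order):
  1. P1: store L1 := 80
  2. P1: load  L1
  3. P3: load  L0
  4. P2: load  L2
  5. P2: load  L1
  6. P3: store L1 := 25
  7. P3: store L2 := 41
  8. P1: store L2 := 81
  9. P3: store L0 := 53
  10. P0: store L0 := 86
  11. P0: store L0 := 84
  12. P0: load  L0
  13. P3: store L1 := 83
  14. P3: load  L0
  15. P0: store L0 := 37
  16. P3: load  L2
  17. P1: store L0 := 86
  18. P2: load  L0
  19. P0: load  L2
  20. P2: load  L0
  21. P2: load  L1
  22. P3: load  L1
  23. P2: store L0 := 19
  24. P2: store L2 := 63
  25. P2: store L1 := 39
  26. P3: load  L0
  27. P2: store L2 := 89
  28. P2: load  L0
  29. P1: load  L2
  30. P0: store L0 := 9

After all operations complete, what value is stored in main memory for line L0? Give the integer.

memory[L0] = 19

step 1: P1: store L1 := 80  ⟶  IMII  (L1)  txn=BusRdX  M[L1]=80
step 2: P1: load  L1  ⟶  IMII  (L1)  txn=∅  M[L1]=80
step 3: P3: load  L0  ⟶  IIIE  (L0)  txn=BusRd  M[L0]=50
step 4: P2: load  L2  ⟶  IIEI  (L2)  txn=BusRd  M[L2]=30
step 5: P2: load  L1  ⟶  ISSI  (L1)  txn=BusRd+Flush  M[L1]=80
step 6: P3: store L1 := 25  ⟶  IIIM  (L1)  txn=BusRdX  M[L1]=80
step 7: P3: store L2 := 41  ⟶  IIIM  (L2)  txn=BusRdX  M[L2]=30
step 8: P1: store L2 := 81  ⟶  IMII  (L2)  txn=BusRdX+Flush  M[L2]=41
step 9: P3: store L0 := 53  ⟶  IIIM  (L0)  txn=∅  M[L0]=50
step 10: P0: store L0 := 86  ⟶  MIII  (L0)  txn=BusRdX+Flush  M[L0]=53
step 11: P0: store L0 := 84  ⟶  MIII  (L0)  txn=∅  M[L0]=53
step 12: P0: load  L0  ⟶  MIII  (L0)  txn=∅  M[L0]=53
step 13: P3: store L1 := 83  ⟶  IIIM  (L1)  txn=∅  M[L1]=80
step 14: P3: load  L0  ⟶  SIIS  (L0)  txn=BusRd+Flush  M[L0]=84
step 15: P0: store L0 := 37  ⟶  MIII  (L0)  txn=BusUpgr  M[L0]=84
step 16: P3: load  L2  ⟶  ISIS  (L2)  txn=BusRd+Flush  M[L2]=81
step 17: P1: store L0 := 86  ⟶  IMII  (L0)  txn=BusRdX+Flush  M[L0]=37
step 18: P2: load  L0  ⟶  ISSI  (L0)  txn=BusRd+Flush  M[L0]=86
step 19: P0: load  L2  ⟶  SSIS  (L2)  txn=BusRd  M[L2]=81
step 20: P2: load  L0  ⟶  ISSI  (L0)  txn=∅  M[L0]=86
step 21: P2: load  L1  ⟶  IISS  (L1)  txn=BusRd+Flush  M[L1]=83
step 22: P3: load  L1  ⟶  IISS  (L1)  txn=∅  M[L1]=83
step 23: P2: store L0 := 19  ⟶  IIMI  (L0)  txn=BusUpgr  M[L0]=86
step 24: P2: store L2 := 63  ⟶  IIMI  (L2)  txn=BusRdX  M[L2]=81
step 25: P2: store L1 := 39  ⟶  IIMI  (L1)  txn=BusUpgr  M[L1]=83
step 26: P3: load  L0  ⟶  IISS  (L0)  txn=BusRd+Flush  M[L0]=19
step 27: P2: store L2 := 89  ⟶  IIMI  (L2)  txn=∅  M[L2]=81
step 28: P2: load  L0  ⟶  IISS  (L0)  txn=∅  M[L0]=19
step 29: P1: load  L2  ⟶  ISSI  (L2)  txn=BusRd+Flush  M[L2]=89
step 30: P0: store L0 := 9  ⟶  MIII  (L0)  txn=BusRdX  M[L0]=19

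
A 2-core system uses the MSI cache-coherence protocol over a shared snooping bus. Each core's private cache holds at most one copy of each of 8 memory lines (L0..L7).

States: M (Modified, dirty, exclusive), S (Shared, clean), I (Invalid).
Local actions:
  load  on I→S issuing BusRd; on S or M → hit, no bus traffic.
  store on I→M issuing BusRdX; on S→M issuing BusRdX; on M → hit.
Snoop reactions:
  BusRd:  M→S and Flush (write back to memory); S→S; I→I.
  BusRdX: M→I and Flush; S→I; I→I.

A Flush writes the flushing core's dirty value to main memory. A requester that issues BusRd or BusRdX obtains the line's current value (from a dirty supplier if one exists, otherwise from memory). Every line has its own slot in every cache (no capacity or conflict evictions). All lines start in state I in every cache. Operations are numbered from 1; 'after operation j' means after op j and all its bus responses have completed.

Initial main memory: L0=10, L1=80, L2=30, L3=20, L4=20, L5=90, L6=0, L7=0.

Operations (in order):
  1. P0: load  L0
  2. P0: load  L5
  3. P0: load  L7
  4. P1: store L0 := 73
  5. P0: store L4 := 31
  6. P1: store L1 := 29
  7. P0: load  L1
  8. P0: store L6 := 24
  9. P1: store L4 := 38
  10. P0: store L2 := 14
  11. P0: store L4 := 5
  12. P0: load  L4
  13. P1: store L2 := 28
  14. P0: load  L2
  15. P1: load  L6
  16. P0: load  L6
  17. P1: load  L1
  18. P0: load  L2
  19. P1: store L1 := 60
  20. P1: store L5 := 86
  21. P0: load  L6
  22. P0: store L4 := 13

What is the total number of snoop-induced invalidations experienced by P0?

invalidations = 5

  op1 P0: load  L0 → S/I on L0; bus BusRd; mem=10
  op2 P0: load  L5 → S/I on L5; bus BusRd; mem=90
  op3 P0: load  L7 → S/I on L7; bus BusRd; mem=0
  op4 P1: store L0 := 73 → I/M on L0; bus BusRdX; mem=10
  op5 P0: store L4 := 31 → M/I on L4; bus BusRdX; mem=20
  op6 P1: store L1 := 29 → I/M on L1; bus BusRdX; mem=80
  op7 P0: load  L1 → S/S on L1; bus BusRd Flush; mem=29
  op8 P0: store L6 := 24 → M/I on L6; bus BusRdX; mem=0
  op9 P1: store L4 := 38 → I/M on L4; bus BusRdX Flush; mem=31
  op10 P0: store L2 := 14 → M/I on L2; bus BusRdX; mem=30
  op11 P0: store L4 := 5 → M/I on L4; bus BusRdX Flush; mem=38
  op12 P0: load  L4 → M/I on L4; bus (none); mem=38
  op13 P1: store L2 := 28 → I/M on L2; bus BusRdX Flush; mem=14
  op14 P0: load  L2 → S/S on L2; bus BusRd Flush; mem=28
  op15 P1: load  L6 → S/S on L6; bus BusRd Flush; mem=24
  op16 P0: load  L6 → S/S on L6; bus (none); mem=24
  op17 P1: load  L1 → S/S on L1; bus (none); mem=29
  op18 P0: load  L2 → S/S on L2; bus (none); mem=28
  op19 P1: store L1 := 60 → I/M on L1; bus BusRdX; mem=29
  op20 P1: store L5 := 86 → I/M on L5; bus BusRdX; mem=90
  op21 P0: load  L6 → S/S on L6; bus (none); mem=24
  op22 P0: store L4 := 13 → M/I on L4; bus (none); mem=38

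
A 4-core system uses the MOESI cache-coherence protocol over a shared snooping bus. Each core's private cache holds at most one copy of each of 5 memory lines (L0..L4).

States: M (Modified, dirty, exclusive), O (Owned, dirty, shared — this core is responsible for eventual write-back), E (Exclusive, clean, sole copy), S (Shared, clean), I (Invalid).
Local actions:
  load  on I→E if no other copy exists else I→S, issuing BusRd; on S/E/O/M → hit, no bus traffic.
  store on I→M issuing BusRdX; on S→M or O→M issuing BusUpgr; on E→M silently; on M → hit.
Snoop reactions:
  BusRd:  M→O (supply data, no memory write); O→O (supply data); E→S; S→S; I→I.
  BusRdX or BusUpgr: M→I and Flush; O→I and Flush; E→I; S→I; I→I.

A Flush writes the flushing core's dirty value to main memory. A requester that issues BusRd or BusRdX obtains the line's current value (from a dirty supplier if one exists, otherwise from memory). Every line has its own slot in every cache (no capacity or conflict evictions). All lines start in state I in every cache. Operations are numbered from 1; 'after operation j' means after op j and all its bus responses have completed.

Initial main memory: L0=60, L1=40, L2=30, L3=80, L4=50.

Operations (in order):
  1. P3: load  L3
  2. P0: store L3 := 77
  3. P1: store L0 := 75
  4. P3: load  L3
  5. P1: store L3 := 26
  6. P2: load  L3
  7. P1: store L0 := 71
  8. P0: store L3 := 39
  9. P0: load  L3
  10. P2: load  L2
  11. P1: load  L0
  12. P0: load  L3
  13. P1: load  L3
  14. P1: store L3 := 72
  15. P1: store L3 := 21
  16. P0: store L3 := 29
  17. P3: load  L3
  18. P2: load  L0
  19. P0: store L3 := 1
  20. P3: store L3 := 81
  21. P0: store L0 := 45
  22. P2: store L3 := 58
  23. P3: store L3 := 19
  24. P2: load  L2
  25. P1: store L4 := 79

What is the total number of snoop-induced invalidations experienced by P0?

invalidations = 3

step 1: P3: load  L3  ⟶  IIIE  (L3)  txn=BusRd  M[L3]=80
step 2: P0: store L3 := 77  ⟶  MIII  (L3)  txn=BusRdX  M[L3]=80
step 3: P1: store L0 := 75  ⟶  IMII  (L0)  txn=BusRdX  M[L0]=60
step 4: P3: load  L3  ⟶  OIIS  (L3)  txn=BusRd  M[L3]=80
step 5: P1: store L3 := 26  ⟶  IMII  (L3)  txn=BusRdX+Flush  M[L3]=77
step 6: P2: load  L3  ⟶  IOSI  (L3)  txn=BusRd  M[L3]=77
step 7: P1: store L0 := 71  ⟶  IMII  (L0)  txn=∅  M[L0]=60
step 8: P0: store L3 := 39  ⟶  MIII  (L3)  txn=BusRdX+Flush  M[L3]=26
step 9: P0: load  L3  ⟶  MIII  (L3)  txn=∅  M[L3]=26
step 10: P2: load  L2  ⟶  IIEI  (L2)  txn=BusRd  M[L2]=30
step 11: P1: load  L0  ⟶  IMII  (L0)  txn=∅  M[L0]=60
step 12: P0: load  L3  ⟶  MIII  (L3)  txn=∅  M[L3]=26
step 13: P1: load  L3  ⟶  OSII  (L3)  txn=BusRd  M[L3]=26
step 14: P1: store L3 := 72  ⟶  IMII  (L3)  txn=BusUpgr+Flush  M[L3]=39
step 15: P1: store L3 := 21  ⟶  IMII  (L3)  txn=∅  M[L3]=39
step 16: P0: store L3 := 29  ⟶  MIII  (L3)  txn=BusRdX+Flush  M[L3]=21
step 17: P3: load  L3  ⟶  OIIS  (L3)  txn=BusRd  M[L3]=21
step 18: P2: load  L0  ⟶  IOSI  (L0)  txn=BusRd  M[L0]=60
step 19: P0: store L3 := 1  ⟶  MIII  (L3)  txn=BusUpgr  M[L3]=21
step 20: P3: store L3 := 81  ⟶  IIIM  (L3)  txn=BusRdX+Flush  M[L3]=1
step 21: P0: store L0 := 45  ⟶  MIII  (L0)  txn=BusRdX+Flush  M[L0]=71
step 22: P2: store L3 := 58  ⟶  IIMI  (L3)  txn=BusRdX+Flush  M[L3]=81
step 23: P3: store L3 := 19  ⟶  IIIM  (L3)  txn=BusRdX+Flush  M[L3]=58
step 24: P2: load  L2  ⟶  IIEI  (L2)  txn=∅  M[L2]=30
step 25: P1: store L4 := 79  ⟶  IMII  (L4)  txn=BusRdX  M[L4]=50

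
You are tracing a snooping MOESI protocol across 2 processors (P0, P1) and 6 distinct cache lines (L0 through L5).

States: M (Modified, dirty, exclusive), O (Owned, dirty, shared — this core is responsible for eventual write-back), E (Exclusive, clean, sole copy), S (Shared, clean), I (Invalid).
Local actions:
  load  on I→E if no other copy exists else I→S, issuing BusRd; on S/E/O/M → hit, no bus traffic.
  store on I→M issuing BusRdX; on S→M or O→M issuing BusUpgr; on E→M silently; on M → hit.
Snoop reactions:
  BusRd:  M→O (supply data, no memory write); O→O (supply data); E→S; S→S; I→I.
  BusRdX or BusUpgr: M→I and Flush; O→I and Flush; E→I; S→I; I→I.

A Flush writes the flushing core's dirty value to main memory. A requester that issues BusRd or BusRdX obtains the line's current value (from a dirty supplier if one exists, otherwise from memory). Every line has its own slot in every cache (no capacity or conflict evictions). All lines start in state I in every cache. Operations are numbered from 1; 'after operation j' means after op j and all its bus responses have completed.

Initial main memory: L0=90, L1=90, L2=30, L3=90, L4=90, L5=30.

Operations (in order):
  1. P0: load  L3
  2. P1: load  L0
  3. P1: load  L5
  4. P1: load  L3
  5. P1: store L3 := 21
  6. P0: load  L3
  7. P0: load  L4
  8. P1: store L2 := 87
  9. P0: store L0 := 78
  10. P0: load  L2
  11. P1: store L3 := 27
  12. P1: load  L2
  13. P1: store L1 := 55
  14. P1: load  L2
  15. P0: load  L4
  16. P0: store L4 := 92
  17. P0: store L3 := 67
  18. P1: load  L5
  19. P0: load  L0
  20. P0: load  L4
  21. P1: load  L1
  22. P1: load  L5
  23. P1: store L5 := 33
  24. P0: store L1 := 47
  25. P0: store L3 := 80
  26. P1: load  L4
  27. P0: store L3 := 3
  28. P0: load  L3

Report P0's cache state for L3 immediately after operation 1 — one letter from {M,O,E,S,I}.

state = E

1. P0: load  L3  bus=[BusRd]  L3: P0=E P1=I  mem[L3]=90
2. P1: load  L0  bus=[BusRd]  L0: P0=I P1=E  mem[L0]=90
3. P1: load  L5  bus=[BusRd]  L5: P0=I P1=E  mem[L5]=30
4. P1: load  L3  bus=[BusRd]  L3: P0=S P1=S  mem[L3]=90
5. P1: store L3 := 21  bus=[BusUpgr]  L3: P0=I P1=M  mem[L3]=90
6. P0: load  L3  bus=[BusRd]  L3: P0=S P1=O  mem[L3]=90
7. P0: load  L4  bus=[BusRd]  L4: P0=E P1=I  mem[L4]=90
8. P1: store L2 := 87  bus=[BusRdX]  L2: P0=I P1=M  mem[L2]=30
9. P0: store L0 := 78  bus=[BusRdX]  L0: P0=M P1=I  mem[L0]=90
10. P0: load  L2  bus=[BusRd]  L2: P0=S P1=O  mem[L2]=30
11. P1: store L3 := 27  bus=[BusUpgr]  L3: P0=I P1=M  mem[L3]=90
12. P1: load  L2  bus=[-]  L2: P0=S P1=O  mem[L2]=30
13. P1: store L1 := 55  bus=[BusRdX]  L1: P0=I P1=M  mem[L1]=90
14. P1: load  L2  bus=[-]  L2: P0=S P1=O  mem[L2]=30
15. P0: load  L4  bus=[-]  L4: P0=E P1=I  mem[L4]=90
16. P0: store L4 := 92  bus=[-]  L4: P0=M P1=I  mem[L4]=90
17. P0: store L3 := 67  bus=[BusRdX,Flush]  L3: P0=M P1=I  mem[L3]=27
18. P1: load  L5  bus=[-]  L5: P0=I P1=E  mem[L5]=30
19. P0: load  L0  bus=[-]  L0: P0=M P1=I  mem[L0]=90
20. P0: load  L4  bus=[-]  L4: P0=M P1=I  mem[L4]=90
21. P1: load  L1  bus=[-]  L1: P0=I P1=M  mem[L1]=90
22. P1: load  L5  bus=[-]  L5: P0=I P1=E  mem[L5]=30
23. P1: store L5 := 33  bus=[-]  L5: P0=I P1=M  mem[L5]=30
24. P0: store L1 := 47  bus=[BusRdX,Flush]  L1: P0=M P1=I  mem[L1]=55
25. P0: store L3 := 80  bus=[-]  L3: P0=M P1=I  mem[L3]=27
26. P1: load  L4  bus=[BusRd]  L4: P0=O P1=S  mem[L4]=90
27. P0: store L3 := 3  bus=[-]  L3: P0=M P1=I  mem[L3]=27
28. P0: load  L3  bus=[-]  L3: P0=M P1=I  mem[L3]=27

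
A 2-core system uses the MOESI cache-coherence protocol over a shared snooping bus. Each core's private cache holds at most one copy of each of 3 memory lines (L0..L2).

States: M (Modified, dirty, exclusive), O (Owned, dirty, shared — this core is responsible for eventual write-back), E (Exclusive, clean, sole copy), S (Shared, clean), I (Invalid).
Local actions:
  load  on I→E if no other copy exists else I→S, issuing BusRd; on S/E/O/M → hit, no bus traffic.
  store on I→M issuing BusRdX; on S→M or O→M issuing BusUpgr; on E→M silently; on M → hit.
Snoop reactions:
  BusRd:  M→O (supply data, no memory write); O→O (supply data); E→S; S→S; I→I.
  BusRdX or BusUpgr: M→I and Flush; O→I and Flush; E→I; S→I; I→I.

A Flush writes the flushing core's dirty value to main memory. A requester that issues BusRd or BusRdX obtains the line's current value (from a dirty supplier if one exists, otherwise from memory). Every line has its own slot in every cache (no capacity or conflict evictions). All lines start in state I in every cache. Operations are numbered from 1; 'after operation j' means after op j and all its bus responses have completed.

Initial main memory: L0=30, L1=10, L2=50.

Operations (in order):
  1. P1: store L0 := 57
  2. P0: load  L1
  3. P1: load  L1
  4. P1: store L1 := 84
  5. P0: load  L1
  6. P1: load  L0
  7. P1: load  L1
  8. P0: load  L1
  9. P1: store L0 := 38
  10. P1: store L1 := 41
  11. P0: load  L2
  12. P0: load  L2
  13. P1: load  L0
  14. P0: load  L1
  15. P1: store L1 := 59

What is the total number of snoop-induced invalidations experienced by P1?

  op1 P1: store L0 := 57 → I/M on L0; bus BusRdX; mem=30
  op2 P0: load  L1 → E/I on L1; bus BusRd; mem=10
  op3 P1: load  L1 → S/S on L1; bus BusRd; mem=10
  op4 P1: store L1 := 84 → I/M on L1; bus BusUpgr; mem=10
  op5 P0: load  L1 → S/O on L1; bus BusRd; mem=10
  op6 P1: load  L0 → I/M on L0; bus (none); mem=30
  op7 P1: load  L1 → S/O on L1; bus (none); mem=10
  op8 P0: load  L1 → S/O on L1; bus (none); mem=10
  op9 P1: store L0 := 38 → I/M on L0; bus (none); mem=30
  op10 P1: store L1 := 41 → I/M on L1; bus BusUpgr; mem=10
  op11 P0: load  L2 → E/I on L2; bus BusRd; mem=50
  op12 P0: load  L2 → E/I on L2; bus (none); mem=50
  op13 P1: load  L0 → I/M on L0; bus (none); mem=30
  op14 P0: load  L1 → S/O on L1; bus BusRd; mem=10
  op15 P1: store L1 := 59 → I/M on L1; bus BusUpgr; mem=10

invalidations = 0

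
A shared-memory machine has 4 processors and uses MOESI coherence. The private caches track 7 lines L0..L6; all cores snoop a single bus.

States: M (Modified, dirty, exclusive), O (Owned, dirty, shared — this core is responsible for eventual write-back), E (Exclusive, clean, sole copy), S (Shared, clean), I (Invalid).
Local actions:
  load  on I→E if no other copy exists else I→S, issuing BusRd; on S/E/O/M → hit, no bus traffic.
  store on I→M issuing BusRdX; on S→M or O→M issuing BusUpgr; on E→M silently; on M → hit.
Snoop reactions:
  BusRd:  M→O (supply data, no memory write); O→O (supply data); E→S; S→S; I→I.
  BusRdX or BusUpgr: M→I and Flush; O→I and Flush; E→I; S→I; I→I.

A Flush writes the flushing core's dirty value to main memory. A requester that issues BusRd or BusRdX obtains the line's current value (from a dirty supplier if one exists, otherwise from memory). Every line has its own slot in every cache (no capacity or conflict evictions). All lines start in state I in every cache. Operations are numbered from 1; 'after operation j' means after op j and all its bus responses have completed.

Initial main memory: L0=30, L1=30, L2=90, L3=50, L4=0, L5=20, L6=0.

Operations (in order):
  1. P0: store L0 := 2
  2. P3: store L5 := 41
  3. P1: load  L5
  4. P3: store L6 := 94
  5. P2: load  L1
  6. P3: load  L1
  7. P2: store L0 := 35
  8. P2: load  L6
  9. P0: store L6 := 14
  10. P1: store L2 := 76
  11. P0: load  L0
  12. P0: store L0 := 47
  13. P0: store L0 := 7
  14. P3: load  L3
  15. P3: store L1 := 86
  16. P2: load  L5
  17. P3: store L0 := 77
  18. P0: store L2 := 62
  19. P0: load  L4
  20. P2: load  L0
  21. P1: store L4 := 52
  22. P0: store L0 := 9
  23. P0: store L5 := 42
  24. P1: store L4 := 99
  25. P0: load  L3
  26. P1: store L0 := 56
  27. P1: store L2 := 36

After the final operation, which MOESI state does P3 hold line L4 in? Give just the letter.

step 1: P0: store L0 := 2  ⟶  MIII  (L0)  txn=BusRdX  M[L0]=30
step 2: P3: store L5 := 41  ⟶  IIIM  (L5)  txn=BusRdX  M[L5]=20
step 3: P1: load  L5  ⟶  ISIO  (L5)  txn=BusRd  M[L5]=20
step 4: P3: store L6 := 94  ⟶  IIIM  (L6)  txn=BusRdX  M[L6]=0
step 5: P2: load  L1  ⟶  IIEI  (L1)  txn=BusRd  M[L1]=30
step 6: P3: load  L1  ⟶  IISS  (L1)  txn=BusRd  M[L1]=30
step 7: P2: store L0 := 35  ⟶  IIMI  (L0)  txn=BusRdX+Flush  M[L0]=2
step 8: P2: load  L6  ⟶  IISO  (L6)  txn=BusRd  M[L6]=0
step 9: P0: store L6 := 14  ⟶  MIII  (L6)  txn=BusRdX+Flush  M[L6]=94
step 10: P1: store L2 := 76  ⟶  IMII  (L2)  txn=BusRdX  M[L2]=90
step 11: P0: load  L0  ⟶  SIOI  (L0)  txn=BusRd  M[L0]=2
step 12: P0: store L0 := 47  ⟶  MIII  (L0)  txn=BusUpgr+Flush  M[L0]=35
step 13: P0: store L0 := 7  ⟶  MIII  (L0)  txn=∅  M[L0]=35
step 14: P3: load  L3  ⟶  IIIE  (L3)  txn=BusRd  M[L3]=50
step 15: P3: store L1 := 86  ⟶  IIIM  (L1)  txn=BusUpgr  M[L1]=30
step 16: P2: load  L5  ⟶  ISSO  (L5)  txn=BusRd  M[L5]=20
step 17: P3: store L0 := 77  ⟶  IIIM  (L0)  txn=BusRdX+Flush  M[L0]=7
step 18: P0: store L2 := 62  ⟶  MIII  (L2)  txn=BusRdX+Flush  M[L2]=76
step 19: P0: load  L4  ⟶  EIII  (L4)  txn=BusRd  M[L4]=0
step 20: P2: load  L0  ⟶  IISO  (L0)  txn=BusRd  M[L0]=7
step 21: P1: store L4 := 52  ⟶  IMII  (L4)  txn=BusRdX  M[L4]=0
step 22: P0: store L0 := 9  ⟶  MIII  (L0)  txn=BusRdX+Flush  M[L0]=77
step 23: P0: store L5 := 42  ⟶  MIII  (L5)  txn=BusRdX+Flush  M[L5]=41
step 24: P1: store L4 := 99  ⟶  IMII  (L4)  txn=∅  M[L4]=0
step 25: P0: load  L3  ⟶  SIIS  (L3)  txn=BusRd  M[L3]=50
step 26: P1: store L0 := 56  ⟶  IMII  (L0)  txn=BusRdX+Flush  M[L0]=9
step 27: P1: store L2 := 36  ⟶  IMII  (L2)  txn=BusRdX+Flush  M[L2]=62

state = I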